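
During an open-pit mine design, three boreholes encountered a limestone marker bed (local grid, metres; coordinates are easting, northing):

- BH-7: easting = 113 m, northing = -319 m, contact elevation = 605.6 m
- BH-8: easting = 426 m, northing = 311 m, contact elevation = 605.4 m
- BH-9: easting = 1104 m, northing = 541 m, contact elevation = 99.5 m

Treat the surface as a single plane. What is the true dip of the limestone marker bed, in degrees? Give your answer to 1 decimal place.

45.1°

Let the plane be z = a·easting + b·northing + c.
BH-8−BH-7: 313a + 630b = −0.2;  BH-9−BH-7: 991a + 860b = −506.1.
Solving gives a = −0.89729, b = 0.44548.
Gradient magnitude |∇z| = √(a² + b²) = √(0.80512 + 0.19845) = 1.00178.
True dip = arctan(1.00178) = 45.1°, dipping toward ESE (azimuth ≈ 116°).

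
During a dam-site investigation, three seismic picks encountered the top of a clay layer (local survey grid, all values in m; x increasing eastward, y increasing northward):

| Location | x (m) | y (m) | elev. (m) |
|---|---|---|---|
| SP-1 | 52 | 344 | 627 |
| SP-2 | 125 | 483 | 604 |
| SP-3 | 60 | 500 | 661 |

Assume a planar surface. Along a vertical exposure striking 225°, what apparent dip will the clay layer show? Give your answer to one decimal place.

Let the plane be z = a·x + b·y + c.
SP-2−SP-1: 73a + 139b = −23;  SP-3−SP-1: 8a + 156b = 34.
Solving gives a = −0.80907, b = 0.25944.
Unit vector along 225° is (sin 225°, cos 225°) = (-0.7071, -0.7071).
Slope in that direction = a·(-0.7071) + b·(-0.7071) = 0.38865.
Apparent dip = arctan|0.38865| = 21.2° (true dip is 40.4°, so apparent ≤ true as expected).

21.2°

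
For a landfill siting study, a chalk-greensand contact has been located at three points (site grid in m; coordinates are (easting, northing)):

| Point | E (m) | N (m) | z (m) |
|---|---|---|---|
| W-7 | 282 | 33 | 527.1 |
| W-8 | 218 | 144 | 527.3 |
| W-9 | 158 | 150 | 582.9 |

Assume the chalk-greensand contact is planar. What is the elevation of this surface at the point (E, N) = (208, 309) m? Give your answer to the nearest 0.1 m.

Let the plane be z = a·E + b·N + c.
W-8−W-7: −64a + 111b = 0.2;  W-9−W-7: −124a + 117b = 55.8.
Solving gives a = −0.98317, b = −0.56507.
Then c = 527.1 − a·282 − b·33 = 823.00.
At (208, 309): z = −204.5 − 174.6 + 823.00 = 443.9 m.

443.9 m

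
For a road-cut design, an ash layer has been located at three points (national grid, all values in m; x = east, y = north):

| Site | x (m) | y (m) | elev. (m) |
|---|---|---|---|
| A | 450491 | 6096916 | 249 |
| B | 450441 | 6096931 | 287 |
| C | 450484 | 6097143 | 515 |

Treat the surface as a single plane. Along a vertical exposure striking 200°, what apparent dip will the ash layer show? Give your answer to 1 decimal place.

Let the plane be z = a·x + b·y + c.
B−A: −50a + 15b = 38;  C−A: −7a + 227b = 266.
Solving gives a = −0.41227, b = 1.15909.
Unit vector along 200° is (sin 200°, cos 200°) = (-0.3420, -0.9397).
Slope in that direction = a·(-0.3420) + b·(-0.9397) = −0.94819.
Apparent dip = arctan|0.94819| = 43.5° (true dip is 50.9°, so apparent ≤ true as expected).

43.5°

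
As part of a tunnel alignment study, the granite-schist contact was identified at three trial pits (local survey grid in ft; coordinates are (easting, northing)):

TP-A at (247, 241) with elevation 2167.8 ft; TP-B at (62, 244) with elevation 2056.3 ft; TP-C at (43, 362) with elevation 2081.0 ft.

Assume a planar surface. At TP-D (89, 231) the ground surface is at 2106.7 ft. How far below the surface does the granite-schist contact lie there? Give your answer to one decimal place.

38.0 ft

Let the plane be z = a·E + b·N + c.
TP-B−TP-A: −185a + 3b = −111.5;  TP-C−TP-A: −204a + 121b = −86.8.
Solving gives a = 0.60768, b = 0.30717.
Then c = 2167.8 − a·247 − b·241 = 1943.67.
At (89, 231): z_contact = 54.08 + 70.96 + 1943.67 = 2068.71 ft.
Depth below ground = 2106.7 − 2068.71 = 38.0 ft.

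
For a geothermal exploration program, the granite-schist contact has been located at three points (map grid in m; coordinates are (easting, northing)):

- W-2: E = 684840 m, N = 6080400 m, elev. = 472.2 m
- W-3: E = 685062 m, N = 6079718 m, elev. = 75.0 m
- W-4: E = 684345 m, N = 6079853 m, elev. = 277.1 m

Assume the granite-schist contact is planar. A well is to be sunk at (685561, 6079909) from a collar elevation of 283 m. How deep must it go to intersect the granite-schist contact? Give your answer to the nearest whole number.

200 m

Two edge vectors: W-2→W-3 = (222, -682, -397.2), W-2→W-4 = (-495, -547, -195.1).
Normal n = (W-2→W-3) × (W-2→W-4) = (-84210.2, 239926.2, -459024).
So ∂z/∂E = −n_x/n_z = −0.18345490 and ∂z/∂N = −n_y/n_z = 0.52268770.
Intercept c from W-2: 472.2 + 125637.25 − 3178150.31 = −3052040.86.
At (685561, 6079909): z_contact = −125769.5 + 3177893.7 − 3052040.86 = 83.3 m.
Depth below ground = 283 − 83.3 = 200 m.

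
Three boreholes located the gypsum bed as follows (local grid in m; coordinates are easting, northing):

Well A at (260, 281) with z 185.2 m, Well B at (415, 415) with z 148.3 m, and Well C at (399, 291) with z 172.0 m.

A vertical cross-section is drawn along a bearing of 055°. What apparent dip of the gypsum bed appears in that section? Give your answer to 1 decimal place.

9.7°

Let the plane be z = a·easting + b·northing + c.
Well B−Well A: 155a + 134b = −36.9;  Well C−Well A: 139a + 10b = −13.2.
Solving gives a = −0.08197, b = −0.18055.
Unit vector along 055° is (sin 55°, cos 55°) = (0.8192, 0.5736).
Slope in that direction = a·(0.8192) + b·(0.5736) = −0.17071.
Apparent dip = arctan|0.17071| = 9.7° (true dip is 11.2°, so apparent ≤ true as expected).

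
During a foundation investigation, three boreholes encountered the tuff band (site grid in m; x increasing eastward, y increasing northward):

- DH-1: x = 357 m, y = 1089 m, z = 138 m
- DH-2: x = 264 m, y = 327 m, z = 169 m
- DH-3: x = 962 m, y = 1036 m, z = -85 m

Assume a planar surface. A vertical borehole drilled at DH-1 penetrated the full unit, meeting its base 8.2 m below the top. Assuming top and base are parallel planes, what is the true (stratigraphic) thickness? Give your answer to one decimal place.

7.7 m

Two edge vectors: DH-1→DH-2 = (-93, -762, 31), DH-1→DH-3 = (605, -53, -223).
Normal n = (DH-1→DH-2) × (DH-1→DH-3) = (171569, -1984, 465939).
So ∂z/∂x = −n_x/n_z = −0.36822 and ∂z/∂y = −n_y/n_z = 0.00426.
|∇z| = √(a²+b²) = 0.36825, so dip δ = arctan(0.36825) = 20.22°.
True thickness = vertical thickness × cos δ = 8.2 × cos 20.22° = 7.7 m.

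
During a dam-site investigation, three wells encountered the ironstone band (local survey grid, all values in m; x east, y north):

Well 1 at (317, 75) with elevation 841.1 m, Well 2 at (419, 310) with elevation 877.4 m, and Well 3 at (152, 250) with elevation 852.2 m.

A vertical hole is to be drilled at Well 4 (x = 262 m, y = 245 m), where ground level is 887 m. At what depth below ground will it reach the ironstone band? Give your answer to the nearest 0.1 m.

28.2 m

Let the plane be z = a·x + b·y + c.
Well 2−Well 1: 102a + 235b = 36.3;  Well 3−Well 1: −165a + 175b = 11.1.
Solving gives a = 0.06612, b = 0.12577.
Then c = 841.1 − a·317 − b·75 = 810.71.
At (262, 245): z_contact = 17.32 + 30.81 + 810.71 = 858.84 m.
Depth below ground = 887 − 858.84 = 28.2 m.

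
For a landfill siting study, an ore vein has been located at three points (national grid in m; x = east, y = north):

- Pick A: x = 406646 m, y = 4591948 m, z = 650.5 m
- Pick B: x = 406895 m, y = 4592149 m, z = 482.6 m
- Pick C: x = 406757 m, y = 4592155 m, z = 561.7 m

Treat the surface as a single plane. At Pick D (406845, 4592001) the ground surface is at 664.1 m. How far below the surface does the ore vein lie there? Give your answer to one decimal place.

135.0 m

Let the plane be z = a·x + b·y + c.
Pick B−Pick A: 249a + 201b = −167.9;  Pick C−Pick A: 111a + 207b = −88.8.
Solving gives a = −0.578355911, b = −0.118852627.
Then c = 650.5 − a·406646 − b·4591948 = 781601.70.
At (406845, 4592001): z_contact = −235301.21 − 545771.38 + 781601.70 = 529.11 m.
Depth below ground = 664.1 − 529.11 = 135.0 m.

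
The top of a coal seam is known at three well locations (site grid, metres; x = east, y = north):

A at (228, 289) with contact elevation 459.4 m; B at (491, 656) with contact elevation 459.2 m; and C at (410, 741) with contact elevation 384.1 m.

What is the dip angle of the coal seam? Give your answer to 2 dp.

33.06°

Let the plane be z = a·x + b·y + c.
B−A: 263a + 367b = −0.2;  C−A: 182a + 452b = −75.3.
Solving gives a = 0.52887, b = −0.37955.
Gradient magnitude |∇z| = √(a² + b²) = √(0.27971 + 0.14405) = 0.65097.
True dip = arctan(0.65097) = 33.06°, dipping toward NW (azimuth ≈ 306°).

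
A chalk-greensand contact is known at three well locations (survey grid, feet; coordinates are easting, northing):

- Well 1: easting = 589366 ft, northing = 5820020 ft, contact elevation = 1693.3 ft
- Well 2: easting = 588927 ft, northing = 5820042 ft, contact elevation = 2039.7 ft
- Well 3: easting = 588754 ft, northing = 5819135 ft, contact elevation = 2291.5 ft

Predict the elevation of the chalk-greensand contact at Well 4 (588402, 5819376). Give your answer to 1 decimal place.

Let the plane be z = a·easting + b·northing + c.
Well 2−Well 1: −439a + 22b = 346.4;  Well 3−Well 1: −612a − 885b = 598.2.
Solving gives a = −0.795375878, b = −0.125909562.
Then c = 1693.3 − a·589366 − b·5820020 = 1203256.97.
At (588402, 5819376): z = −468000.8 − 732715.1 + 1203256.97 = 2541.1 ft.

2541.1 ft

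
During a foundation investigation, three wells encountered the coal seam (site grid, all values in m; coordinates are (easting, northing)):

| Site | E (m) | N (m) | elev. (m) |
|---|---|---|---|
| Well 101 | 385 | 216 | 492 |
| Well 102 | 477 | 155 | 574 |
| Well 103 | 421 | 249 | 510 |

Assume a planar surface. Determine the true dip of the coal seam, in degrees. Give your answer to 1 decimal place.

37.5°

Let the plane be z = a·E + b·N + c.
Well 102−Well 101: 92a − 61b = 82;  Well 103−Well 101: 36a + 33b = 18.
Solving gives a = 0.72706, b = −0.24771.
Gradient magnitude |∇z| = √(a² + b²) = √(0.52862 + 0.06136) = 0.76810.
True dip = arctan(0.76810) = 37.5°, dipping toward WNW (azimuth ≈ 289°).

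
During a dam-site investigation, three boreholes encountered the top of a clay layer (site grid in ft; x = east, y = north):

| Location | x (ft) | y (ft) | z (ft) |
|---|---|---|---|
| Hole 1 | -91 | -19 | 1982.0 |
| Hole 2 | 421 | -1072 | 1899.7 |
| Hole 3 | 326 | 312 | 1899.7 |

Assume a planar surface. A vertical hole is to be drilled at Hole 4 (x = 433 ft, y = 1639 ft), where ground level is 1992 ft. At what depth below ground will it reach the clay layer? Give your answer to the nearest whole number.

129 ft

Two edge vectors: Hole 1→Hole 2 = (512, -1053, -82.3), Hole 1→Hole 3 = (417, 331, -82.3).
Normal n = (Hole 1→Hole 2) × (Hole 1→Hole 3) = (113903.2, 7818.5, 608573).
So ∂z/∂x = −n_x/n_z = −0.18716 and ∂z/∂y = −n_y/n_z = −0.01285.
Intercept c from Hole 1: 1982 − 17.03 − 0.24 = 1964.72.
At (433, 1639): z_contact = −81.0 − 21.1 + 1964.72 = 1862.6 ft.
Depth below ground = 1992 − 1862.6 = 129 ft.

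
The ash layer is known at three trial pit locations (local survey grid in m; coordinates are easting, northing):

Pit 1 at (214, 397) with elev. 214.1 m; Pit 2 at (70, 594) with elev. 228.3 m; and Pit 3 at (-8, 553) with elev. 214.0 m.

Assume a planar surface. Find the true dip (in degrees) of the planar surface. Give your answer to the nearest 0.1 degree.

Let the plane be z = a·easting + b·northing + c.
Pit 2−Pit 1: −144a + 197b = 14.2;  Pit 3−Pit 1: −222a + 156b = −0.1.
Solving gives a = 0.10507, b = 0.14889.
Gradient magnitude |∇z| = √(a² + b²) = √(0.01104 + 0.02217) = 0.18223.
True dip = arctan(0.18223) = 10.3°, dipping toward SW (azimuth ≈ 215°).

10.3°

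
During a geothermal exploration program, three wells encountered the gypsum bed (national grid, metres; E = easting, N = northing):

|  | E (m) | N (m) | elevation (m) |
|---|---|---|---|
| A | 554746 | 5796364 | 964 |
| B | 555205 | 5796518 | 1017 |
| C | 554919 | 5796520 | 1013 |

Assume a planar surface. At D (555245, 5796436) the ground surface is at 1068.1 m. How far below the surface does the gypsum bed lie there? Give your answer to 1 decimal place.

74.8 m

Two edge vectors: A→B = (459, 154, 53), A→C = (173, 156, 49).
Normal n = (A→B) × (A→C) = (-722, -13322, 44962).
So ∂z/∂E = −n_x/n_z = 0.016058005 and ∂z/∂N = −n_y/n_z = 0.296294649.
Intercept c from A: 964 − 8908.11 − 1717431.64 = −1725375.75.
At (555245, 5796436): z_contact = 8916.13 + 1717452.97 − 1725375.75 = 993.35 m.
Depth below ground = 1068.1 − 993.35 = 74.8 m.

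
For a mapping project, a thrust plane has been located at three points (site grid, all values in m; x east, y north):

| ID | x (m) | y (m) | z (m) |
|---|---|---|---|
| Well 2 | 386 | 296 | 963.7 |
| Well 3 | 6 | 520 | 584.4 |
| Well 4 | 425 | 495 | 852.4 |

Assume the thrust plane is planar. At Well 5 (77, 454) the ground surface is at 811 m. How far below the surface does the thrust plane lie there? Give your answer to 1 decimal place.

139.4 m

Two edge vectors: Well 2→Well 3 = (-380, 224, -379.3), Well 2→Well 4 = (39, 199, -111.3).
Normal n = (Well 2→Well 3) × (Well 2→Well 4) = (50549.5, -57086.7, -84356).
So ∂z/∂x = −n_x/n_z = 0.59924 and ∂z/∂y = −n_y/n_z = −0.67674.
Intercept c from Well 2: 963.7 − 231.31 + 200.31 = 932.71.
At (77, 454): z_contact = 46.14 − 307.24 + 932.71 = 671.61 m.
Depth below ground = 811 − 671.61 = 139.4 m.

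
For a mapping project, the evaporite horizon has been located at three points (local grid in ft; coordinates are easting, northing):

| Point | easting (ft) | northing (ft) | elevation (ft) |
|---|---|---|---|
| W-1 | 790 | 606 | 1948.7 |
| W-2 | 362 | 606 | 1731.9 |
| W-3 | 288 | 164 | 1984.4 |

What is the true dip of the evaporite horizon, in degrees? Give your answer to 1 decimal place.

Let the plane be z = a·easting + b·northing + c.
W-2−W-1: −428a + 0b = −216.8;  W-3−W-1: −502a − 442b = 35.7.
Solving gives a = 0.50654, b = −0.65607.
Gradient magnitude |∇z| = √(a² + b²) = √(0.25658 + 0.43043) = 0.82886.
True dip = arctan(0.82886) = 39.7°, dipping toward NW (azimuth ≈ 322°).

39.7°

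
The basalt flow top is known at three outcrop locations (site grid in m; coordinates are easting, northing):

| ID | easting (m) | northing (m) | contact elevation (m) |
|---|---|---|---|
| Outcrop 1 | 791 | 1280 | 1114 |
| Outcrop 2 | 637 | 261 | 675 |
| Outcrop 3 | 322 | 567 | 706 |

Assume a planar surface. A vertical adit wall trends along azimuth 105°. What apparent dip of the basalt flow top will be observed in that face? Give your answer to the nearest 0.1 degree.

Let the plane be z = a·easting + b·northing + c.
Outcrop 2−Outcrop 1: −154a − 1019b = −439;  Outcrop 3−Outcrop 1: −469a − 713b = −408.
Solving gives a = 0.27912, b = 0.38863.
Unit vector along 105° is (sin 105°, cos 105°) = (0.9659, -0.2588).
Slope in that direction = a·(0.9659) + b·(-0.2588) = 0.16902.
Apparent dip = arctan|0.16902| = 9.6° (true dip is 25.6°, so apparent ≤ true as expected).

9.6°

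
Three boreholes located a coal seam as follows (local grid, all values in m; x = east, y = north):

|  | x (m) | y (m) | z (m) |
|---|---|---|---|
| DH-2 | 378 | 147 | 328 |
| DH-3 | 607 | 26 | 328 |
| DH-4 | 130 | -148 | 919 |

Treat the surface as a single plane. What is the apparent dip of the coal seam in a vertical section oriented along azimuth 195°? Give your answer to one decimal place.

Let the plane be z = a·x + b·y + c.
DH-3−DH-2: 229a − 121b = 0;  DH-4−DH-2: −248a − 295b = 591.
Solving gives a = −0.73297, b = −1.38720.
Unit vector along 195° is (sin 195°, cos 195°) = (-0.2588, -0.9659).
Slope in that direction = a·(-0.2588) + b·(-0.9659) = 1.52964.
Apparent dip = arctan|1.52964| = 56.8° (true dip is 57.5°, so apparent ≤ true as expected).

56.8°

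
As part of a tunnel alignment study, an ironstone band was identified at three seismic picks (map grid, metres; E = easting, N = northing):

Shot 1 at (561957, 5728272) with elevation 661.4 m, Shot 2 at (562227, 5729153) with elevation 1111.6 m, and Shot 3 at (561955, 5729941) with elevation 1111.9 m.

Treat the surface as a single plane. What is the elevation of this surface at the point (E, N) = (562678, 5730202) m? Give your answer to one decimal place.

Two edge vectors: Shot 1→Shot 2 = (270, 881, 450.2), Shot 1→Shot 3 = (-2, 1669, 450.5).
Normal n = (Shot 1→Shot 2) × (Shot 1→Shot 3) = (-354493.3, -122535.4, 452392).
So ∂z/∂E = −n_x/n_z = 0.783597632 and ∂z/∂N = −n_y/n_z = 0.270861112.
Intercept c from Shot 1: 661.4 − 440348.17 − 1551566.12 = −1991252.90.
At (562678, 5730202): z = 440913.1 + 1552088.9 − 1991252.90 = 1749.1 m.

1749.1 m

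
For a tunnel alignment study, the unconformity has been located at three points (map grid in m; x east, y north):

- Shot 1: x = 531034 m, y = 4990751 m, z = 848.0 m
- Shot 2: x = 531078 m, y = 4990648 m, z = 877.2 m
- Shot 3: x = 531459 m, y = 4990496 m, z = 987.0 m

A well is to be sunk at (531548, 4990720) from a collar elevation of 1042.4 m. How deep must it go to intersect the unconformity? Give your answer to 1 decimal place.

79.9 m

Two edge vectors: Shot 1→Shot 2 = (44, -103, 29.2), Shot 1→Shot 3 = (425, -255, 139).
Normal n = (Shot 1→Shot 2) × (Shot 1→Shot 3) = (-6871, 6294, 32555).
So ∂z/∂x = −n_x/n_z = 0.211058209 and ∂z/∂y = −n_y/n_z = −0.193334357.
Intercept c from Shot 1: 848 − 112079.09 + 964883.64 = 853652.55.
At (531548, 4990720): z_contact = 112187.57 − 964877.64 + 853652.55 = 962.48 m.
Depth below ground = 1042.4 − 962.48 = 79.9 m.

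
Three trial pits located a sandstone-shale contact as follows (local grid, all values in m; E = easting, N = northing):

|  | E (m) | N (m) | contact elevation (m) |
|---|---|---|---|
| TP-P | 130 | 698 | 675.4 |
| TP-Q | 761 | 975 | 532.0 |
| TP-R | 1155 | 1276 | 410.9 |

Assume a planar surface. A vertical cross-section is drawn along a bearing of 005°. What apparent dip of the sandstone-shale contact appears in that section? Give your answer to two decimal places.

14.36°

Two edge vectors: TP-P→TP-Q = (631, 277, -143.4), TP-P→TP-R = (1025, 578, -264.5).
Normal n = (TP-P→TP-Q) × (TP-P→TP-R) = (9618.7, 19914.5, 80793).
So ∂z/∂E = −n_x/n_z = −0.11905 and ∂z/∂N = −n_y/n_z = −0.24649.
Unit vector along 005° is (sin 5°, cos 5°) = (0.0872, 0.9962).
Slope in that direction = a·(0.0872) + b·(0.9962) = −0.25593.
Apparent dip = arctan|0.25593| = 14.36° (true dip is 15.3°, so apparent ≤ true as expected).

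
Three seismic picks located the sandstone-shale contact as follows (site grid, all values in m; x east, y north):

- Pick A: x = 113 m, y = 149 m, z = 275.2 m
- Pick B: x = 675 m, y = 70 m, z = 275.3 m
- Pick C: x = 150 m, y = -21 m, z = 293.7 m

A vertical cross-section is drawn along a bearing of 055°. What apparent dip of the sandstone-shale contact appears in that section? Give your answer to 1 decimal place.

Two edge vectors: Pick A→Pick B = (562, -79, 0.1), Pick A→Pick C = (37, -170, 18.5).
Normal n = (Pick A→Pick B) × (Pick A→Pick C) = (-1444.5, -10393.3, -92617).
So ∂z/∂x = −n_x/n_z = −0.01560 and ∂z/∂y = −n_y/n_z = −0.11222.
Unit vector along 055° is (sin 55°, cos 55°) = (0.8192, 0.5736).
Slope in that direction = a·(0.8192) + b·(0.5736) = −0.07714.
Apparent dip = arctan|0.07714| = 4.4° (true dip is 6.5°, so apparent ≤ true as expected).

4.4°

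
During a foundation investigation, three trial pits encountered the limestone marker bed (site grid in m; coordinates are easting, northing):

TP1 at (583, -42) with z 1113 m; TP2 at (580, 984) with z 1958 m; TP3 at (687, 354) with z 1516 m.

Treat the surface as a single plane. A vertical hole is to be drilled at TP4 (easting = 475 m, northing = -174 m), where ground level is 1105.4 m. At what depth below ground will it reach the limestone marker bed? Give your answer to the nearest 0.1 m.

180.3 m

Let the plane be z = a·easting + b·northing + c.
TP2−TP1: −3a + 1026b = 845;  TP3−TP1: 104a + 396b = 403.
Solving gives a = 0.73090, b = 0.82572.
Then c = 1113 − a·583 − b·-42 = 721.57.
At (475, -174): z_contact = 347.18 − 143.68 + 721.57 = 925.07 m.
Depth below ground = 1105.4 − 925.07 = 180.3 m.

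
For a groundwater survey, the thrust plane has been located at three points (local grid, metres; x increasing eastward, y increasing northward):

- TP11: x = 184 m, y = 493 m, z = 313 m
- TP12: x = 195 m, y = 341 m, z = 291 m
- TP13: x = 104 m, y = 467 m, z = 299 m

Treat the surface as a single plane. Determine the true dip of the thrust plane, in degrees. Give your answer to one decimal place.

Let the plane be z = a·x + b·y + c.
TP12−TP11: 11a − 152b = −22;  TP13−TP11: −80a − 26b = −14.
Solving gives a = 0.12502, b = 0.15378.
Gradient magnitude |∇z| = √(a² + b²) = √(0.01563 + 0.02365) = 0.19819.
True dip = arctan(0.19819) = 11.2°, dipping toward SW (azimuth ≈ 219°).

11.2°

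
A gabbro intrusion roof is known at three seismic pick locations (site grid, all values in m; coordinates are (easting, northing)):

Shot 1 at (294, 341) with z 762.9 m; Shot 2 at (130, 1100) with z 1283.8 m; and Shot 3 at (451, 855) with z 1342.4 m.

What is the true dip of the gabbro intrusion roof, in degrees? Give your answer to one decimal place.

50.5°

Let the plane be z = a·E + b·N + c.
Shot 2−Shot 1: −164a + 759b = 520.9;  Shot 3−Shot 1: 157a + 514b = 579.5.
Solving gives a = 0.84586, b = 0.86907.
Gradient magnitude |∇z| = √(a² + b²) = √(0.71548 + 0.75528) = 1.21275.
True dip = arctan(1.21275) = 50.5°, dipping toward SW (azimuth ≈ 224°).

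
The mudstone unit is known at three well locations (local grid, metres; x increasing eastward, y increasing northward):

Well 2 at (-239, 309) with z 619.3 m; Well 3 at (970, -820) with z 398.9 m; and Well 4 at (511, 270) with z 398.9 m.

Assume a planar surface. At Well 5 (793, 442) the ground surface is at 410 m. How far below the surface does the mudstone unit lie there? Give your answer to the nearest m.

Let the plane be z = a·x + b·y + c.
Well 3−Well 2: 1209a − 1129b = −220.4;  Well 4−Well 2: 750a − 39b = −220.4.
Solving gives a = −0.30045, b = −0.12652.
Then c = 619.3 − a·-239 − b·309 = 586.59.
At (793, 442): z_contact = −238.3 − 55.9 + 586.59 = 292.4 m.
Depth below ground = 410 − 292.4 = 118 m.

118 m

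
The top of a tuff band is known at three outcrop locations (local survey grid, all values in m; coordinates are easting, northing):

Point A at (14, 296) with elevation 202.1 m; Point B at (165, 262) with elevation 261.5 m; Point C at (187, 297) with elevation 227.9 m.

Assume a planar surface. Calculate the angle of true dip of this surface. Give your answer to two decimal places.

Two edge vectors: Point A→Point B = (151, -34, 59.4), Point A→Point C = (173, 1, 25.8).
Normal n = (Point A→Point B) × (Point A→Point C) = (-936.6, 6380.4, 6033).
So ∂z/∂easting = −n_x/n_z = 0.15525 and ∂z/∂northing = −n_y/n_z = −1.05758.
Gradient magnitude |∇z| = √(a² + b²) = √(0.02410 + 1.11848) = 1.06892.
True dip = arctan(1.06892) = 46.91°, dipping toward N (azimuth ≈ 352°).

46.91°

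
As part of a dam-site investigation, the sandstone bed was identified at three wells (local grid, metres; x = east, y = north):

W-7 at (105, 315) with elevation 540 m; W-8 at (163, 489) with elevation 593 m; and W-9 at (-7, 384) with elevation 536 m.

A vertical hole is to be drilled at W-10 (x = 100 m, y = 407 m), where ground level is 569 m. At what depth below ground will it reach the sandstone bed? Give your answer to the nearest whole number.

Two edge vectors: W-7→W-8 = (58, 174, 53), W-7→W-9 = (-112, 69, -4).
Normal n = (W-7→W-8) × (W-7→W-9) = (-4353, -5704, 23490).
So ∂z/∂x = −n_x/n_z = 0.18531 and ∂z/∂y = −n_y/n_z = 0.24283.
Intercept c from W-7: 540 − 19.46 − 76.49 = 444.05.
At (100, 407): z_contact = 18.5 + 98.8 + 444.05 = 561.4 m.
Depth below ground = 569 − 561.4 = 8 m.

8 m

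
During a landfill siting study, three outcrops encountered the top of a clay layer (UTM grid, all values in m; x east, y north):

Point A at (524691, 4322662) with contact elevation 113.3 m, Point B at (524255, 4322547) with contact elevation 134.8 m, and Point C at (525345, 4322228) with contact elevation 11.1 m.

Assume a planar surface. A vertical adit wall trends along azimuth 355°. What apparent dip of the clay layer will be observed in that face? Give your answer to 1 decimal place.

6.9°

Let the plane be z = a·x + b·y + c.
Point B−Point A: −436a − 115b = 21.5;  Point C−Point A: 654a − 434b = −102.2.
Solving gives a = −0.07973, b = 0.11533.
Unit vector along 355° is (sin 355°, cos 355°) = (-0.0872, 0.9962).
Slope in that direction = a·(-0.0872) + b·(0.9962) = 0.12184.
Apparent dip = arctan|0.12184| = 6.9° (true dip is 8.0°, so apparent ≤ true as expected).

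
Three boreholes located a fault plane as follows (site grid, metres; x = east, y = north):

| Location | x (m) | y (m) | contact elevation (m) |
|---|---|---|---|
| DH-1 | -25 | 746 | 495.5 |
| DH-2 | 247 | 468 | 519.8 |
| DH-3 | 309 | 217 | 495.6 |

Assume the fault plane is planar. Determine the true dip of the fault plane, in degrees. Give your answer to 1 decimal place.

16.5°

Two edge vectors: DH-1→DH-2 = (272, -278, 24.3), DH-1→DH-3 = (334, -529, 0.1).
Normal n = (DH-1→DH-2) × (DH-1→DH-3) = (12826.9, 8089, -51036).
So ∂z/∂x = −n_x/n_z = 0.25133 and ∂z/∂y = −n_y/n_z = 0.15850.
Gradient magnitude |∇z| = √(a² + b²) = √(0.06317 + 0.02512) = 0.29713.
True dip = arctan(0.29713) = 16.5°, dipping toward WSW (azimuth ≈ 238°).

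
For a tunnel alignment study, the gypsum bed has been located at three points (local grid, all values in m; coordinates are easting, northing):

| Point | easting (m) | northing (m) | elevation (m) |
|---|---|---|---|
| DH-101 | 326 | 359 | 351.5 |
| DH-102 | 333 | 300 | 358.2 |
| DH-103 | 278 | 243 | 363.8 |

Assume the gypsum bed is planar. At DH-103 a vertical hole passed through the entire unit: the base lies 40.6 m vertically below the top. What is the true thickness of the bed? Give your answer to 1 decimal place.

40.3 m

Two edge vectors: DH-101→DH-102 = (7, -59, 6.7), DH-101→DH-103 = (-48, -116, 12.3).
Normal n = (DH-101→DH-102) × (DH-101→DH-103) = (51.5, -407.7, -3644).
So ∂z/∂easting = −n_x/n_z = 0.01413 and ∂z/∂northing = −n_y/n_z = −0.11188.
|∇z| = √(a²+b²) = 0.11277, so dip δ = arctan(0.11277) = 6.43°.
True thickness = vertical thickness × cos δ = 40.6 × cos 6.43° = 40.3 m.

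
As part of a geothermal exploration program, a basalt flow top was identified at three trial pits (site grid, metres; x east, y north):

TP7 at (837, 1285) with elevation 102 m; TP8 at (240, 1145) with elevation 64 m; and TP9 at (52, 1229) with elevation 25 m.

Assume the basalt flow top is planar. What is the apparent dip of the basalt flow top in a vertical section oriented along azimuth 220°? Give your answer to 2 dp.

5.08°

Let the plane be z = a·x + b·y + c.
TP8−TP7: −597a − 140b = −38;  TP9−TP7: −785a − 56b = −77.
Solving gives a = 0.11315, b = −0.21106.
Unit vector along 220° is (sin 220°, cos 220°) = (-0.6428, -0.7660).
Slope in that direction = a·(-0.6428) + b·(-0.7660) = 0.08895.
Apparent dip = arctan|0.08895| = 5.08° (true dip is 13.5°, so apparent ≤ true as expected).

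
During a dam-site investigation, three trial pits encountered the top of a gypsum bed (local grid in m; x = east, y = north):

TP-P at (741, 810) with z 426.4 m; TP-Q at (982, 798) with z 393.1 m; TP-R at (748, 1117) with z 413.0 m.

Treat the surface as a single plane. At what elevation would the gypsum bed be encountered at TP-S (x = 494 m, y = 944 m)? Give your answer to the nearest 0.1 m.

455.6 m

Two edge vectors: TP-P→TP-Q = (241, -12, -33.3), TP-P→TP-R = (7, 307, -13.4).
Normal n = (TP-P→TP-Q) × (TP-P→TP-R) = (10383.9, 2996.3, 74071).
So ∂z/∂x = −n_x/n_z = −0.140188 and ∂z/∂y = −n_y/n_z = −0.040452.
Intercept c from TP-P: 426.4 + 103.88 + 32.77 = 563.05.
At (494, 944): z = −69.3 − 38.2 + 563.05 = 455.6 m.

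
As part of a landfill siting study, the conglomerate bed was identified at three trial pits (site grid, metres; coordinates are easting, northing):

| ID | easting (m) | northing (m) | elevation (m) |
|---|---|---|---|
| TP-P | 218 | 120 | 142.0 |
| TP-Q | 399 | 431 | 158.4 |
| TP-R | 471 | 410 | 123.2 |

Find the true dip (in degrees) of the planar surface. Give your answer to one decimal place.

Two edge vectors: TP-P→TP-Q = (181, 311, 16.4), TP-P→TP-R = (253, 290, -18.8).
Normal n = (TP-P→TP-Q) × (TP-P→TP-R) = (-10602.8, 7552, -26193).
So ∂z/∂easting = −n_x/n_z = −0.40480 and ∂z/∂northing = −n_y/n_z = 0.28832.
Gradient magnitude |∇z| = √(a² + b²) = √(0.16386 + 0.08313) = 0.49698.
True dip = arctan(0.49698) = 26.4°, dipping toward SE (azimuth ≈ 125°).

26.4°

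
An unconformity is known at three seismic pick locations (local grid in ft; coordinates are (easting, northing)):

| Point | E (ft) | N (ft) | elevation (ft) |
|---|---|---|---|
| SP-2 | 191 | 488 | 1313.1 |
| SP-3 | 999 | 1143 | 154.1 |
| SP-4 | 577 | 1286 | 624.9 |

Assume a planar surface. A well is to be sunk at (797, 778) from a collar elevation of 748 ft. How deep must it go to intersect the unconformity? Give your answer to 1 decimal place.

Two edge vectors: SP-2→SP-3 = (808, 655, -1159), SP-2→SP-4 = (386, 798, -688.2).
Normal n = (SP-2→SP-3) × (SP-2→SP-4) = (474111, 108691.6, 391954).
So ∂z/∂E = −n_x/n_z = −1.209609 and ∂z/∂N = −n_y/n_z = −0.277307.
Intercept c from SP-2: 1313.1 + 231.04 + 135.33 = 1679.46.
At (797, 778): z_contact = −964.06 − 215.74 + 1679.46 = 499.66 ft.
Depth below ground = 748 − 499.66 = 248.3 ft.

248.3 ft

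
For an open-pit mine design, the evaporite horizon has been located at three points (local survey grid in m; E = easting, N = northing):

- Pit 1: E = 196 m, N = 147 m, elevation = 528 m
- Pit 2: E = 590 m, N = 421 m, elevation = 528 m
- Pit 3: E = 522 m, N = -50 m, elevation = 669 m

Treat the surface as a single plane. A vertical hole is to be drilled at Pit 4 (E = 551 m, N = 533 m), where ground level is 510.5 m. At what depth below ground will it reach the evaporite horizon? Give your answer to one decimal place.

Let the plane be z = a·E + b·N + c.
Pit 2−Pit 1: 394a + 274b = 0;  Pit 3−Pit 1: 326a − 197b = 141.
Solving gives a = 0.23142, b = −0.33277.
Then c = 528 − a·196 − b·147 = 531.56.
At (551, 533): z_contact = 127.51 − 177.37 + 531.56 = 481.70 m.
Depth below ground = 510.5 − 481.70 = 28.8 m.

28.8 m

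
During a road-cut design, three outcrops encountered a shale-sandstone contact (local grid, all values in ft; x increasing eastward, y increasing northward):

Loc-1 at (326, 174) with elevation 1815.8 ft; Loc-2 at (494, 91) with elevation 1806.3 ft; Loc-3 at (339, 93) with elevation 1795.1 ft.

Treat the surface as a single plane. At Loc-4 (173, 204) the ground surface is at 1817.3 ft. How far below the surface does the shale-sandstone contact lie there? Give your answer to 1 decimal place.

Let the plane be z = a·x + b·y + c.
Loc-2−Loc-1: 168a − 83b = −9.5;  Loc-3−Loc-1: 13a − 81b = −20.7.
Solving gives a = 0.07571, b = 0.26771.
Then c = 1815.8 − a·326 − b·174 = 1744.54.
At (173, 204): z_contact = 13.10 + 54.61 + 1744.54 = 1812.25 ft.
Depth below ground = 1817.3 − 1812.25 = 5.1 ft.

5.1 ft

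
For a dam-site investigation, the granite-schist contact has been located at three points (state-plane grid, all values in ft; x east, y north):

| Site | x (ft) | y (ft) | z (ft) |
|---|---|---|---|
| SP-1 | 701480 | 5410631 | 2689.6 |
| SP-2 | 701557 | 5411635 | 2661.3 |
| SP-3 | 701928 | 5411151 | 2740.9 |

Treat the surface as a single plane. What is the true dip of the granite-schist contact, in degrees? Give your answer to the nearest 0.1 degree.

Let the plane be z = a·x + b·y + c.
SP-2−SP-1: 77a + 1004b = −28.3;  SP-3−SP-1: 448a + 520b = 51.3.
Solving gives a = 0.16161, b = −0.04058.
Gradient magnitude |∇z| = √(a² + b²) = √(0.02612 + 0.00165) = 0.16663.
True dip = arctan(0.16663) = 9.5°, dipping toward WNW (azimuth ≈ 284°).

9.5°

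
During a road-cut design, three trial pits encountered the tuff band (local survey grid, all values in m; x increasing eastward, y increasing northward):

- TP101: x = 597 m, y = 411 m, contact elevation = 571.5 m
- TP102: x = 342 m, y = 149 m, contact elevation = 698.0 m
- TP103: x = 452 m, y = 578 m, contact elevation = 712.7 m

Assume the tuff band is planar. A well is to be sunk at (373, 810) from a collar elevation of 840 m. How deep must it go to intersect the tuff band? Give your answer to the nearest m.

19 m

Two edge vectors: TP101→TP102 = (-255, -262, 126.5), TP101→TP103 = (-145, 167, 141.2).
Normal n = (TP101→TP102) × (TP101→TP103) = (-58119.9, 17663.5, -80575).
So ∂z/∂x = −n_x/n_z = −0.72131 and ∂z/∂y = −n_y/n_z = 0.21922.
Intercept c from TP101: 571.5 + 430.62 − 90.10 = 912.03.
At (373, 810): z_contact = −269.1 + 177.6 + 912.03 = 820.5 m.
Depth below ground = 840 − 820.5 = 19 m.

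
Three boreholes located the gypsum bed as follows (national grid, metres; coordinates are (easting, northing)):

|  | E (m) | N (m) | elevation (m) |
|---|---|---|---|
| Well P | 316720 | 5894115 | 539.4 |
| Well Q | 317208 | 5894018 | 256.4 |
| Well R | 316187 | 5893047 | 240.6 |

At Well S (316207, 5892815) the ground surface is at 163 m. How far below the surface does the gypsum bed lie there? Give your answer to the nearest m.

Let the plane be z = a·E + b·N + c.
Well Q−Well P: 488a − 97b = −283;  Well R−Well P: −533a − 1068b = −298.8.
Solving gives a = −0.47698997, b = 0.51782365.
Then c = 539.4 − a·316720 − b·5894115 = −2900500.46.
At (316207, 5892815): z_contact = −150827.6 + 3051439.0 − 2900500.46 = 110.9 m.
Depth below ground = 163 − 110.9 = 52 m.

52 m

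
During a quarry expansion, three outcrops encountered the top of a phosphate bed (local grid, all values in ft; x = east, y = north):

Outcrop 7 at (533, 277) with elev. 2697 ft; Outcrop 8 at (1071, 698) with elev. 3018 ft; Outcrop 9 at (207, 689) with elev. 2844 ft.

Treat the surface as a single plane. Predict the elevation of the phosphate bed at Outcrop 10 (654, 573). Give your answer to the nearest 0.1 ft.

2872.3 ft

Two edge vectors: Outcrop 7→Outcrop 8 = (538, 421, 321), Outcrop 7→Outcrop 9 = (-326, 412, 147).
Normal n = (Outcrop 7→Outcrop 8) × (Outcrop 7→Outcrop 9) = (-70365, -183732, 358902).
So ∂z/∂x = −n_x/n_z = 0.196056 and ∂z/∂y = −n_y/n_z = 0.511928.
Intercept c from Outcrop 7: 2697 − 104.50 − 141.80 = 2450.70.
At (654, 573): z = 128.2 + 293.3 + 2450.70 = 2872.3 ft.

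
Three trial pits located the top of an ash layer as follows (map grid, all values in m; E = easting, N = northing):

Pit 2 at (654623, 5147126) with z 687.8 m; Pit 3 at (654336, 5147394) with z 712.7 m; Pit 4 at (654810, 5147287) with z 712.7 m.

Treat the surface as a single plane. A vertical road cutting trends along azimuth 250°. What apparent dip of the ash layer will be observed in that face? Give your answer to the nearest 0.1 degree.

3.9°

Two edge vectors: Pit 2→Pit 3 = (-287, 268, 24.9), Pit 2→Pit 4 = (187, 161, 24.9).
Normal n = (Pit 2→Pit 3) × (Pit 2→Pit 4) = (2664.3, 11802.6, -96323).
So ∂z/∂E = −n_x/n_z = 0.02766 and ∂z/∂N = −n_y/n_z = 0.12253.
Unit vector along 250° is (sin 250°, cos 250°) = (-0.9397, -0.3420).
Slope in that direction = a·(-0.9397) + b·(-0.3420) = −0.06790.
Apparent dip = arctan|0.06790| = 3.9° (true dip is 7.2°, so apparent ≤ true as expected).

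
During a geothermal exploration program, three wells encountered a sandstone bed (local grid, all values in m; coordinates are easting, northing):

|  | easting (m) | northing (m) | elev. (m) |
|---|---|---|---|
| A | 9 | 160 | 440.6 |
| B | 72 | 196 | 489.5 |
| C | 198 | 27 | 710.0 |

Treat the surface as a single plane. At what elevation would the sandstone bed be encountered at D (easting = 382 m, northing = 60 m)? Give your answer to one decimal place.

Two edge vectors: A→B = (63, 36, 48.9), A→C = (189, -133, 269.4).
Normal n = (A→B) × (A→C) = (16202.1, -7730.1, -15183).
So ∂z/∂easting = −n_x/n_z = 1.06712 and ∂z/∂northing = −n_y/n_z = −0.50913.
Intercept c from A: 440.6 − 9.60 + 81.46 = 512.46.
At (382, 60): z = 407.6 − 30.5 + 512.46 = 889.5 m.

889.5 m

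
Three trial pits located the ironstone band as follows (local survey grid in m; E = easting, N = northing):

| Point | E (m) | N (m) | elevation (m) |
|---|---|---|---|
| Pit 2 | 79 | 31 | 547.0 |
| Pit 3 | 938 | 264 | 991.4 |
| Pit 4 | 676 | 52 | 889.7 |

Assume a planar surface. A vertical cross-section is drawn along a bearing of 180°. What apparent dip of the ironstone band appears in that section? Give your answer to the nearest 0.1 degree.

13.5°

Let the plane be z = a·E + b·N + c.
Pit 3−Pit 2: 859a + 233b = 444.4;  Pit 4−Pit 2: 597a + 21b = 342.7.
Solving gives a = 0.58248, b = −0.24015.
Unit vector along 180° is (sin 180°, cos 180°) = (0.0000, -1.0000).
Slope in that direction = a·(0.0000) + b·(-1.0000) = 0.24015.
Apparent dip = arctan|0.24015| = 13.5° (true dip is 32.2°, so apparent ≤ true as expected).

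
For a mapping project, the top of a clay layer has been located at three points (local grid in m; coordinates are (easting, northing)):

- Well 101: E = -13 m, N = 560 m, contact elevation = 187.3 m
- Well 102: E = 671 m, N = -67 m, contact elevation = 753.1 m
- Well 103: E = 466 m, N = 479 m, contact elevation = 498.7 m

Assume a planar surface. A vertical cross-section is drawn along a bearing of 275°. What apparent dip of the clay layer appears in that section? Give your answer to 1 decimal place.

32.1°

Let the plane be z = a·E + b·N + c.
Well 102−Well 101: 684a − 627b = 565.8;  Well 103−Well 101: 479a − 81b = 311.4.
Solving gives a = 0.61005, b = −0.23689.
Unit vector along 275° is (sin 275°, cos 275°) = (-0.9962, 0.0872).
Slope in that direction = a·(-0.9962) + b·(0.0872) = −0.62837.
Apparent dip = arctan|0.62837| = 32.1° (true dip is 33.2°, so apparent ≤ true as expected).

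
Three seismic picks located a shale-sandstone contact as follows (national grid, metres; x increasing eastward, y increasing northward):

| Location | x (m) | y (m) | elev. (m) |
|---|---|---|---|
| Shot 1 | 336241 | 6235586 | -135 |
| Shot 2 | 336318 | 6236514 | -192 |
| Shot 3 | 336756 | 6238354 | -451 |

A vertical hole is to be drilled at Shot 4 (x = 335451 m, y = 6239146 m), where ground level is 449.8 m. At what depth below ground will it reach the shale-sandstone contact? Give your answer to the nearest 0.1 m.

Two edge vectors: Shot 1→Shot 2 = (77, 928, -57), Shot 1→Shot 3 = (515, 2768, -316).
Normal n = (Shot 1→Shot 2) × (Shot 1→Shot 3) = (-135472, -5023, -264784).
So ∂z/∂x = −n_x/n_z = −0.511632123 and ∂z/∂y = −n_y/n_z = −0.018970179.
Intercept c from Shot 1: -135 + 172031.70 + 118290.19 = 290186.88.
At (335451, 6239146): z_contact = −171627.51 − 118357.72 + 290186.88 = 201.66 m.
Depth below ground = 449.8 − 201.66 = 248.1 m.

248.1 m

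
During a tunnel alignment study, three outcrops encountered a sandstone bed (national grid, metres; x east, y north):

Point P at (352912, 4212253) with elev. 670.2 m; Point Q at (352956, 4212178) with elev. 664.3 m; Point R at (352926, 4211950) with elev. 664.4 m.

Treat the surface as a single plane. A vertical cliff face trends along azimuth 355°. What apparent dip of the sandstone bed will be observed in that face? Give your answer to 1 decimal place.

Let the plane be z = a·x + b·y + c.
Point Q−Point P: 44a − 75b = −5.9;  Point R−Point P: 14a − 303b = −5.8.
Solving gives a = −0.11014, b = 0.01405.
Unit vector along 355° is (sin 355°, cos 355°) = (-0.0872, 0.9962).
Slope in that direction = a·(-0.0872) + b·(0.9962) = 0.02360.
Apparent dip = arctan|0.02360| = 1.4° (true dip is 6.3°, so apparent ≤ true as expected).

1.4°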